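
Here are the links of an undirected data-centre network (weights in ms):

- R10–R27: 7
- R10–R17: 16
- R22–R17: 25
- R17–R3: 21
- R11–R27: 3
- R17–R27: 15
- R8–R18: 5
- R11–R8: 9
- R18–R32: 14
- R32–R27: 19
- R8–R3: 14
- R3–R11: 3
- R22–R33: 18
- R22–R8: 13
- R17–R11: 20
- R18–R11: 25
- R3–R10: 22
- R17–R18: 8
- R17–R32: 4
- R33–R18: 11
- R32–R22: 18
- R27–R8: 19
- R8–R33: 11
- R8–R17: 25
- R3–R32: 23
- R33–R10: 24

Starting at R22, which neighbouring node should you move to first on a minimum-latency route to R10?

R8

Candidate routes:
R22–R32–R17–R10: 18+4+16 = 38
R22–R8–R11–R27–R10: 13+9+3+7 = 32
R22–R8–R27–R10: 13+19+7 = 39
The minimum is 32 ms via R22–R8–R11–R27–R10.
So from R22 the first move is to R8.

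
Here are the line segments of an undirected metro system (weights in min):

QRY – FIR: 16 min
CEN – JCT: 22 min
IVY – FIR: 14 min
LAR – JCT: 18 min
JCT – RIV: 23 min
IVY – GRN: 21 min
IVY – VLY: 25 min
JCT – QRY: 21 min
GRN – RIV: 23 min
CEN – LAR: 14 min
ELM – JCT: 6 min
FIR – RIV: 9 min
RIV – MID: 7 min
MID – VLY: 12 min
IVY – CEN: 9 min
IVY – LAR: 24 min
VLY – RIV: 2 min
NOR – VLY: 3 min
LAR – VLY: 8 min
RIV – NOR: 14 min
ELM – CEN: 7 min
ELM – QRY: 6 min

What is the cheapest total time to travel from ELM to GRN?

37 min

Enumerating some paths:
ELM - JCT - RIV - GRN: 6+23+23 = 52
ELM - CEN - IVY - GRN: 7+9+21 = 37
Cheapest is ELM - CEN - IVY - GRN at 37 min.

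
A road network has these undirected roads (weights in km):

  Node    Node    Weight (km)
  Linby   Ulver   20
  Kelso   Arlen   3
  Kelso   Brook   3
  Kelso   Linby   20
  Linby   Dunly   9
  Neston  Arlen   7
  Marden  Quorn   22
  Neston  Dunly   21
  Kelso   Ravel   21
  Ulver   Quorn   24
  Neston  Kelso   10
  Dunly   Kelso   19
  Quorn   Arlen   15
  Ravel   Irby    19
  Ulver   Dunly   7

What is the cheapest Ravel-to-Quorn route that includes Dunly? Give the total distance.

71 km

Shortest Ravel→Dunly: Ravel → Kelso → Dunly = 40
Best Dunly to Quorn: Dunly → Ulver → Quorn costing 31
Total via Dunly: 40 + 31 = 71 km.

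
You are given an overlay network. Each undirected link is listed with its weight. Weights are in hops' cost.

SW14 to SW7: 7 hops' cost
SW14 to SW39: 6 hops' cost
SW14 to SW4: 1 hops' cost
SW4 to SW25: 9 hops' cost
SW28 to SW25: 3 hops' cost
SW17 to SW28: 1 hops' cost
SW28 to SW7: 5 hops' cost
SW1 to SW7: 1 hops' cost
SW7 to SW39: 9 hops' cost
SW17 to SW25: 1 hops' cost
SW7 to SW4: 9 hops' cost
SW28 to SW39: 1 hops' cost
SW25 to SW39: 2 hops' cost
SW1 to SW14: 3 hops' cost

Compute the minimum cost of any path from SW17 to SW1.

Settle nodes by increasing distance from SW17:
SW17: 0
SW25: 1  (via SW17)
SW28: 1  (via SW17)
SW39: 2  (via SW28)
SW7: 6  (via SW28)
SW1: 7  (via SW7)
Shortest route: SW17–SW28–SW7–SW1 = 7 hops' cost.

7 hops' cost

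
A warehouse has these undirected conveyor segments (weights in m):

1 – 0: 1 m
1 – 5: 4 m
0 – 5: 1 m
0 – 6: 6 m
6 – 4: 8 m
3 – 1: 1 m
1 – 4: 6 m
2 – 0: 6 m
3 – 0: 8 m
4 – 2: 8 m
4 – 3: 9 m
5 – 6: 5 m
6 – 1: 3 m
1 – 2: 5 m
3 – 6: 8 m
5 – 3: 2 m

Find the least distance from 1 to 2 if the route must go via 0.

7 m

Best 1 to 0: 1–0 costing 1
Best 0 to 2: 0–2 costing 6
Total via 0: 1 + 6 = 7 m.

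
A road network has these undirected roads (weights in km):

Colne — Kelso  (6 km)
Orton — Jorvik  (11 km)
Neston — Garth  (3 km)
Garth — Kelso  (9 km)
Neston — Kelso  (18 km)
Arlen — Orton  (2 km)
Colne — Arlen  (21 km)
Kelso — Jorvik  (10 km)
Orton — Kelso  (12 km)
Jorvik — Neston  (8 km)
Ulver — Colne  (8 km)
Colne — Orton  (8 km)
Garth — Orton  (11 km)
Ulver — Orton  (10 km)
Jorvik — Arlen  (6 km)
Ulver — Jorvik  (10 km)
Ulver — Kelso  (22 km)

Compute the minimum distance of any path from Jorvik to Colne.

16 km

Enumerating some paths:
Jorvik - Ulver - Colne: 10+8 = 18
Jorvik - Arlen - Orton - Colne: 6+2+8 = 16
Jorvik - Arlen - Orton - Ulver - Colne: 6+2+10+8 = 26
Jorvik - Orton - Colne: 11+8 = 19
Cheapest is Jorvik - Arlen - Orton - Colne at 16 km.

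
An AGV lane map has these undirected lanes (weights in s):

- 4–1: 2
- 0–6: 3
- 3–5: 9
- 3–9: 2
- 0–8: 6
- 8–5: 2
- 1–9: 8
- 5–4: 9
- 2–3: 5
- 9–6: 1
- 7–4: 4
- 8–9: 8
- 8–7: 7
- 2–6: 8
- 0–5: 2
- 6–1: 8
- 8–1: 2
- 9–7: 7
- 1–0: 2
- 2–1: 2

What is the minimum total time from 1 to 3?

Shortest distances from 1:
1: 0
0: 2  (via 1)
2: 2  (via 1)
4: 2  (via 1)
8: 2  (via 1)
5: 4  (via 0)
6: 5  (via 0)
7: 6  (via 4)
9: 6  (via 6)
3: 7  (via 2)
Shortest route: 1 → 2 → 3 = 7 s.

7 s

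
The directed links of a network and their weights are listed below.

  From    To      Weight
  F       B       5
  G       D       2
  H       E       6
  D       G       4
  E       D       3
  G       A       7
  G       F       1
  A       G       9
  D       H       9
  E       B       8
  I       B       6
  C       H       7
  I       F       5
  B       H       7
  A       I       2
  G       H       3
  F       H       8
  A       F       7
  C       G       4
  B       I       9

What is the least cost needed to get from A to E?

18

Running Dijkstra from A:
A: 0
I: 2  (via A)
F: 7  (via A)
B: 8  (via I)
G: 9  (via A)
D: 11  (via G)
H: 12  (via G)
E: 18  (via H)
Shortest route: A–G–H–E = 18.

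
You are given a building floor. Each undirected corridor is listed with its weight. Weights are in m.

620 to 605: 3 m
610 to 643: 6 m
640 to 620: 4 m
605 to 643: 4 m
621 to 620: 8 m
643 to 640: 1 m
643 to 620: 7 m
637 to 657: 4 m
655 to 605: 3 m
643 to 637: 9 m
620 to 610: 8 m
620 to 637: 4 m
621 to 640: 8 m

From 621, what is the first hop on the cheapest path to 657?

Compare a few routes:
621 → 640 → 643 → 620 → 637 → 657: 8+1+7+4+4 = 24
621 → 640 → 620 → 637 → 657: 8+4+4+4 = 20
621 → 620 → 637 → 657: 8+4+4 = 16
621 → 640 → 643 → 637 → 657: 8+1+9+4 = 22
Cheapest is 621 → 620 → 637 → 657 at 16 m.
So from 621 the first move is to 620.

620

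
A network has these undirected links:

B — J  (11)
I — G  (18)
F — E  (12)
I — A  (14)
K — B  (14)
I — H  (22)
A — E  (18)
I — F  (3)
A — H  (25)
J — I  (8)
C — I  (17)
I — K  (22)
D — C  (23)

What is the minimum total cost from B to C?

Compare a few routes:
B → K → I → C: 14+22+17 = 53
B → J → I → C: 11+8+17 = 36
The minimum is 36 via B → J → I → C.

36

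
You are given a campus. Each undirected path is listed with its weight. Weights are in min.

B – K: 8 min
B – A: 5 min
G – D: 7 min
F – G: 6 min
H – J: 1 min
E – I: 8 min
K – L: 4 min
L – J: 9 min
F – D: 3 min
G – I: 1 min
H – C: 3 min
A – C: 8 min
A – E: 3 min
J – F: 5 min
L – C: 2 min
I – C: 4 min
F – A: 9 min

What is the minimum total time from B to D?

17 min

Candidate routes:
B → A → F → D: 5+9+3 = 17
B → A → E → I → G → D: 5+3+8+1+7 = 24
The minimum is 17 min via B → A → F → D.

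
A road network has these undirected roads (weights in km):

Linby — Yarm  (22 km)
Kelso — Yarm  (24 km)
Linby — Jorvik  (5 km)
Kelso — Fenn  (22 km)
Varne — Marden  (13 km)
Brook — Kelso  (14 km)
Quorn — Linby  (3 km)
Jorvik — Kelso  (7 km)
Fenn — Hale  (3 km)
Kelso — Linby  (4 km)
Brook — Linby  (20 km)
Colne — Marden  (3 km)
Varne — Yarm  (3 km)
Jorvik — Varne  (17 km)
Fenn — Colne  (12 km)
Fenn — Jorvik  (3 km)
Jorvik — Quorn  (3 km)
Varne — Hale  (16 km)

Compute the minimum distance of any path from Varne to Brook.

Candidate routes:
Varne - Yarm - Kelso - Brook: 3+24+14 = 41
Varne - Jorvik - Quorn - Linby - Kelso - Brook: 17+3+3+4+14 = 41
Varne - Jorvik - Linby - Kelso - Brook: 17+5+4+14 = 40
Varne - Jorvik - Kelso - Brook: 17+7+14 = 38
Cheapest is Varne - Jorvik - Kelso - Brook at 38 km.

38 km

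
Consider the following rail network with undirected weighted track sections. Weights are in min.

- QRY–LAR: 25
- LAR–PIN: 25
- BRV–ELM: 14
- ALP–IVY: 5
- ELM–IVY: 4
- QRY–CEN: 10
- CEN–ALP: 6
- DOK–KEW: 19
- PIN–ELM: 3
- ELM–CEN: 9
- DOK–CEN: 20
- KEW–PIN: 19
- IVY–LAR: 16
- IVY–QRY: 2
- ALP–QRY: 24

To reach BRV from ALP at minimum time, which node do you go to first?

IVY

Enumerating some paths:
ALP–CEN–ELM–BRV: 6+9+14 = 29
ALP–IVY–ELM–BRV: 5+4+14 = 23
The minimum is 23 min via ALP–IVY–ELM–BRV.
So from ALP the first move is to IVY.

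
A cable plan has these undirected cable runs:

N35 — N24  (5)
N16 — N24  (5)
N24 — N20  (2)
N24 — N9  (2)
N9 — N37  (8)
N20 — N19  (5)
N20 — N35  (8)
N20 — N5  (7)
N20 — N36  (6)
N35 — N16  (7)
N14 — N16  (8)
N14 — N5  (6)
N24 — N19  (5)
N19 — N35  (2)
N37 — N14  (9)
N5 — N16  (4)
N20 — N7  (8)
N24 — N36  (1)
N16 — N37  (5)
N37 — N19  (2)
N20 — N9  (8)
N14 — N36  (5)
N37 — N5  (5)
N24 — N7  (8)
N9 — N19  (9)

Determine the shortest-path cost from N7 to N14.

14

Compare a few routes:
N7 - N24 - N36 - N14: 8+1+5 = 14
N7 - N20 - N24 - N36 - N14: 8+2+1+5 = 16
Cheapest is N7 - N24 - N36 - N14 at 14.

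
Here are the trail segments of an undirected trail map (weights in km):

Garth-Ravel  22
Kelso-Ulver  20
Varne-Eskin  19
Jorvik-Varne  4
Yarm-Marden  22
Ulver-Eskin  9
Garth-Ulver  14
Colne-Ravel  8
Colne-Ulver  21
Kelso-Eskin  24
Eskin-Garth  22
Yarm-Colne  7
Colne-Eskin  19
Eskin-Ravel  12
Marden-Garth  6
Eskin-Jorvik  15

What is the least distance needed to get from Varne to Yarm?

Compare a few routes:
Varne - Eskin - Colne - Yarm: 19+19+7 = 45
Varne - Jorvik - Eskin - Ravel - Colne - Yarm: 4+15+12+8+7 = 46
The minimum is 45 km via Varne - Eskin - Colne - Yarm.

45 km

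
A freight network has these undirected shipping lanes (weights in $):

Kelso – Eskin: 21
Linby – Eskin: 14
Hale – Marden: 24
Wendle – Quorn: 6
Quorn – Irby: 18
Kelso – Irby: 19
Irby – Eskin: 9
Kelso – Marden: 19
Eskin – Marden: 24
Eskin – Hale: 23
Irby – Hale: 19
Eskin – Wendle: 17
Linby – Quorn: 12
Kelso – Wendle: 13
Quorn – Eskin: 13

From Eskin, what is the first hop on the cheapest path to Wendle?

Wendle

Compare a few routes:
Eskin → Quorn → Wendle: 13+6 = 19
Eskin → Irby → Quorn → Wendle: 9+18+6 = 33
Eskin → Wendle: 17 = 17
Eskin → Linby → Quorn → Wendle: 14+12+6 = 32
Cheapest is Eskin → Wendle at $17.
So from Eskin the first move is to Wendle.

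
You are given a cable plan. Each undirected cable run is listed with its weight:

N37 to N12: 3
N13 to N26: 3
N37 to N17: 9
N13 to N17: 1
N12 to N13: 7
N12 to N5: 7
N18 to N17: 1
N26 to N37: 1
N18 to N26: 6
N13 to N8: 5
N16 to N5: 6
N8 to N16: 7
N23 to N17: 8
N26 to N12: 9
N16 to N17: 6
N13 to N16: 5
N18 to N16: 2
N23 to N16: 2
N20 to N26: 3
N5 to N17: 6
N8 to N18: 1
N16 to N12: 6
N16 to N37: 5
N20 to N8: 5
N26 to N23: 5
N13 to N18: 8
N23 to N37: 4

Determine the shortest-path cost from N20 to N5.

13

Shortest distances from N20:
N20: 0
N26: 3  (via N20)
N37: 4  (via N26)
N8: 5  (via N20)
N13: 6  (via N26)
N18: 6  (via N8)
N12: 7  (via N37)
N17: 7  (via N13)
N16: 8  (via N18)
N23: 8  (via N26)
N5: 13  (via N17)
Shortest route: N20–N26–N13–N17–N5 = 13.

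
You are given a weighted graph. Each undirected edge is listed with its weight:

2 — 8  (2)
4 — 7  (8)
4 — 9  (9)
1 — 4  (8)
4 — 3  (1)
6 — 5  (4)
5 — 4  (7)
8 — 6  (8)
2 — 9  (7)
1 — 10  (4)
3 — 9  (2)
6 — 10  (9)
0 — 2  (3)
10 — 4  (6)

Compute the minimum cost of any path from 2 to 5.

14

Enumerating some paths:
2 - 9 - 3 - 4 - 5: 7+2+1+7 = 17
2 - 9 - 4 - 5: 7+9+7 = 23
2 - 8 - 6 - 5: 2+8+4 = 14
The minimum is 14 via 2 - 8 - 6 - 5.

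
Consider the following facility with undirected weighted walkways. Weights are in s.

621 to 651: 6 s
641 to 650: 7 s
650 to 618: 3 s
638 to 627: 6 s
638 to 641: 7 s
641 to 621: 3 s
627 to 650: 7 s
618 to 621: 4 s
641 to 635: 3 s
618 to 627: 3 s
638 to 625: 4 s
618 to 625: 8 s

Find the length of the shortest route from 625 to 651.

Settle nodes by increasing distance from 625:
625: 0
638: 4  (via 625)
618: 8  (via 625)
627: 10  (via 638)
650: 11  (via 618)
641: 11  (via 638)
621: 12  (via 618)
635: 14  (via 641)
651: 18  (via 621)
Shortest route: 625 → 618 → 621 → 651 = 18 s.

18 s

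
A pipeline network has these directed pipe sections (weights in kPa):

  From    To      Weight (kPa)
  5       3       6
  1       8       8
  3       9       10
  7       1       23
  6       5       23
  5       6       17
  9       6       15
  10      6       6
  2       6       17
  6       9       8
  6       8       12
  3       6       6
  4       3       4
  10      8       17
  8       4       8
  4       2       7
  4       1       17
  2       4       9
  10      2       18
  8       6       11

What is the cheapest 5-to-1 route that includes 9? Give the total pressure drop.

Best 5 to 9: 5–3–9 costing 16
Best 9 to 1: 9–6–8–4–1 costing 52
Total via 9: 16 + 52 = 68 kPa.

68 kPa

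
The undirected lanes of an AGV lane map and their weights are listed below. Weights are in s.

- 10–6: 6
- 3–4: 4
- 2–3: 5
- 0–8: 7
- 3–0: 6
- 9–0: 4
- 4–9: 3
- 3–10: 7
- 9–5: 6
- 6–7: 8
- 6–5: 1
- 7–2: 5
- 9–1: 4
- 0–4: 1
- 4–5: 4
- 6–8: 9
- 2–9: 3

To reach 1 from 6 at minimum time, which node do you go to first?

5

Candidate routes:
6 - 5 - 4 - 9 - 1: 1+4+3+4 = 12
6 - 5 - 9 - 1: 1+6+4 = 11
The minimum is 11 s via 6 - 5 - 9 - 1.
So from 6 the first move is to 5.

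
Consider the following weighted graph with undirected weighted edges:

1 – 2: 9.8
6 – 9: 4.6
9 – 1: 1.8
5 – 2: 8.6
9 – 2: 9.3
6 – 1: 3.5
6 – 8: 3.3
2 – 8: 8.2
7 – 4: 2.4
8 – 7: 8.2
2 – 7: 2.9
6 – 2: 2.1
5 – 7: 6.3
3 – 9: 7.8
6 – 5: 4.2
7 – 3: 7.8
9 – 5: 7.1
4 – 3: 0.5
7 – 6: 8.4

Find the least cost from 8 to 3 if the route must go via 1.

16.4

Shortest 8→1: 8–6–1 = 6.8
Shortest 1→3: 1–9–3 = 9.6
Total via 1: 6.8 + 9.6 = 16.4.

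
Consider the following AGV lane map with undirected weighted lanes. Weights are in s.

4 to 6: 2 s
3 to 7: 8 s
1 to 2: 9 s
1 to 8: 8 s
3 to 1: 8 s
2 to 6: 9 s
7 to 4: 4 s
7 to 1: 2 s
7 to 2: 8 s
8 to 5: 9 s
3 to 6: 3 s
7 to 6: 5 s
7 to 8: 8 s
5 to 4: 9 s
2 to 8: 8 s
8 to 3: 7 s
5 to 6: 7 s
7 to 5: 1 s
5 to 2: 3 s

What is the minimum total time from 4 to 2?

Running Dijkstra from 4:
4: 0
6: 2  (via 4)
7: 4  (via 4)
3: 5  (via 6)
5: 5  (via 7)
1: 6  (via 7)
2: 8  (via 5)
Shortest route: 4–7–5–2 = 8 s.

8 s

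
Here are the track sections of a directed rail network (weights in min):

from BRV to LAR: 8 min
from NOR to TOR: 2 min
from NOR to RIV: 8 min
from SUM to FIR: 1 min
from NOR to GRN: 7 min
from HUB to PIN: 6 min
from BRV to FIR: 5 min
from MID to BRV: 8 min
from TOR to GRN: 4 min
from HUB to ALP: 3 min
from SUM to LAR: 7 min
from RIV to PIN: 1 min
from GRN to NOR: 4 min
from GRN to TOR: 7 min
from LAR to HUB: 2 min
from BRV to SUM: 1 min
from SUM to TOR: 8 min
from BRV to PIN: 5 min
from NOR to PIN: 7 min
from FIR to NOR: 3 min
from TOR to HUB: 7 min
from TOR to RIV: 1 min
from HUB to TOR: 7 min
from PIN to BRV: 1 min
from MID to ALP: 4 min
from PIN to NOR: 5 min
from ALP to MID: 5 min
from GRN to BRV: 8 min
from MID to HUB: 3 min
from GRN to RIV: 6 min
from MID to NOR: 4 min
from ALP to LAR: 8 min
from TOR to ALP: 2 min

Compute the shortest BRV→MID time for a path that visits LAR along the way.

18 min

Shortest BRV→LAR: BRV–LAR = 8
Shortest LAR→MID: LAR–HUB–ALP–MID = 10
Total via LAR: 8 + 10 = 18 min.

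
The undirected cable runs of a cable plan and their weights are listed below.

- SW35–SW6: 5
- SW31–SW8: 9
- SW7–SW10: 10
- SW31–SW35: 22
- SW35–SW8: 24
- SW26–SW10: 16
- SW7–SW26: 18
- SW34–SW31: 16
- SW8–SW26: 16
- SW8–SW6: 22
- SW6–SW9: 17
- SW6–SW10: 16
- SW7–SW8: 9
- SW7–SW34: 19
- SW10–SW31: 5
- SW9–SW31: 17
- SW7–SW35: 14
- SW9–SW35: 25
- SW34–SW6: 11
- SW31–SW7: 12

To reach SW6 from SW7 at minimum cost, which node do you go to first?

Compare a few routes:
SW7–SW35–SW6: 14+5 = 19
SW7–SW10–SW6: 10+16 = 26
SW7–SW34–SW6: 19+11 = 30
Cheapest is SW7–SW35–SW6 at 19.
So from SW7 the first move is to SW35.

SW35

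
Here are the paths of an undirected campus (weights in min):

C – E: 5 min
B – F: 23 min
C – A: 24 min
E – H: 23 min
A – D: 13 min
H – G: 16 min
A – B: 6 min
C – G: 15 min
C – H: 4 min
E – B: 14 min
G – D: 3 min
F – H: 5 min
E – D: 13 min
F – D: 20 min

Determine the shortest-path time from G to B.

22 min

Candidate routes:
G–H–C–E–B: 16+4+5+14 = 39
G–D–E–B: 3+13+14 = 30
G–C–E–B: 15+5+14 = 34
G–D–A–B: 3+13+6 = 22
The minimum is 22 min via G–D–A–B.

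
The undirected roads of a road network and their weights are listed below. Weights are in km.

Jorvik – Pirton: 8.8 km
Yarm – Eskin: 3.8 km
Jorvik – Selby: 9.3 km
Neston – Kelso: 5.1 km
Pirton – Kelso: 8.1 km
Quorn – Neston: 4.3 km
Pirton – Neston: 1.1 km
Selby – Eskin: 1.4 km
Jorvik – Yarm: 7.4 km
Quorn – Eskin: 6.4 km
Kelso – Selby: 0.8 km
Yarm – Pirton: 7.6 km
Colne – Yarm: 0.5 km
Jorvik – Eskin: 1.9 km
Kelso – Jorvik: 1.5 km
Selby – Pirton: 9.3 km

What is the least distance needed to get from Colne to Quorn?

Compare a few routes:
Colne–Yarm–Eskin–Quorn: 0.5+3.8+6.4 = 10.7
Colne–Yarm–Eskin–Selby–Kelso–Neston–Quorn: 0.5+3.8+1.4+0.8+5.1+4.3 = 15.9
Colne–Yarm–Pirton–Neston–Quorn: 0.5+7.6+1.1+4.3 = 13.5
Cheapest is Colne–Yarm–Eskin–Quorn at 10.7 km.

10.7 km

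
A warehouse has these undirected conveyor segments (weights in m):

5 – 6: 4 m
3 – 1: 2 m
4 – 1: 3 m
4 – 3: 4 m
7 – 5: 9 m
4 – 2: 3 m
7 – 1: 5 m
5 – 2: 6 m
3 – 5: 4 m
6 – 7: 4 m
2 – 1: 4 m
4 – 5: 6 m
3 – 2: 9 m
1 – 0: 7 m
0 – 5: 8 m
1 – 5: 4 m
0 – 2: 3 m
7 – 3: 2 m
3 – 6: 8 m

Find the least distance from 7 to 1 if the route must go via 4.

9 m

Shortest 7→4: 7–3–4 = 6
Best 4 to 1: 4–1 costing 3
Total via 4: 6 + 3 = 9 m.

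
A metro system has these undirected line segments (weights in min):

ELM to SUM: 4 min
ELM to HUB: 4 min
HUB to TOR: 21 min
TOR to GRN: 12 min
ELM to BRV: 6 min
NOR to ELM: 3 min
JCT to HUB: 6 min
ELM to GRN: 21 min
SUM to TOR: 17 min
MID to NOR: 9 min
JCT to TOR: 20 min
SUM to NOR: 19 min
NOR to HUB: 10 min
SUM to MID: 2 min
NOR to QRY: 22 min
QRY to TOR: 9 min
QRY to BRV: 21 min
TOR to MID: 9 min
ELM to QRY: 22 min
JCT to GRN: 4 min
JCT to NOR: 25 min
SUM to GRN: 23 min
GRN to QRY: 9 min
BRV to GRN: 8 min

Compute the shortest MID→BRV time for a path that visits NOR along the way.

Best MID to NOR: MID → NOR costing 9
Shortest NOR→BRV: NOR → ELM → BRV = 9
Total via NOR: 9 + 9 = 18 min.

18 min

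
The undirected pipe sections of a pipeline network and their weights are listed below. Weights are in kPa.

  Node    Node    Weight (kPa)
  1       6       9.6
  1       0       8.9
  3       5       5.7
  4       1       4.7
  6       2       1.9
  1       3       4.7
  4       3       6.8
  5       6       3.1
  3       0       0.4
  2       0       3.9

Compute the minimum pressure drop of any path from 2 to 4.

Enumerating some paths:
2 - 6 - 1 - 4: 1.9+9.6+4.7 = 16.2
2 - 0 - 3 - 1 - 4: 3.9+0.4+4.7+4.7 = 13.7
2 - 0 - 3 - 4: 3.9+0.4+6.8 = 11.1
The minimum is 11.1 kPa via 2 - 0 - 3 - 4.

11.1 kPa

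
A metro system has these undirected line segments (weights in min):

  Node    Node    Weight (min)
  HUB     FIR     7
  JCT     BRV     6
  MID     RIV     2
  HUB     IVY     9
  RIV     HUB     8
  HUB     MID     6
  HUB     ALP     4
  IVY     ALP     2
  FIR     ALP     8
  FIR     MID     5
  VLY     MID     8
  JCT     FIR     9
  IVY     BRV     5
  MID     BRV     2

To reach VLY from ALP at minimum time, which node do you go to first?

Compare a few routes:
ALP - HUB - MID - VLY: 4+6+8 = 18
ALP - FIR - MID - VLY: 8+5+8 = 21
ALP - HUB - RIV - MID - VLY: 4+8+2+8 = 22
ALP - IVY - BRV - MID - VLY: 2+5+2+8 = 17
Cheapest is ALP - IVY - BRV - MID - VLY at 17 min.
So from ALP the first move is to IVY.

IVY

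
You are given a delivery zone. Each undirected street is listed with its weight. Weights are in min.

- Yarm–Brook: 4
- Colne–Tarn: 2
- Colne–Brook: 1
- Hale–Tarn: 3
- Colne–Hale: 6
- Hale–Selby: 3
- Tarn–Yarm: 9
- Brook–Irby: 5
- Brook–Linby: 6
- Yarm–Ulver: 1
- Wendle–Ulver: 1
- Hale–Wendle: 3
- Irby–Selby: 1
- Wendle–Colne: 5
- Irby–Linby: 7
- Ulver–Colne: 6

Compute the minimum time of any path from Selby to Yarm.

8 min

Settle nodes by increasing distance from Selby:
Selby: 0
Irby: 1  (via Selby)
Hale: 3  (via Selby)
Tarn: 6  (via Hale)
Wendle: 6  (via Hale)
Brook: 6  (via Irby)
Ulver: 7  (via Wendle)
Colne: 7  (via Brook)
Yarm: 8  (via Ulver)
Shortest route: Selby–Hale–Wendle–Ulver–Yarm = 8 min.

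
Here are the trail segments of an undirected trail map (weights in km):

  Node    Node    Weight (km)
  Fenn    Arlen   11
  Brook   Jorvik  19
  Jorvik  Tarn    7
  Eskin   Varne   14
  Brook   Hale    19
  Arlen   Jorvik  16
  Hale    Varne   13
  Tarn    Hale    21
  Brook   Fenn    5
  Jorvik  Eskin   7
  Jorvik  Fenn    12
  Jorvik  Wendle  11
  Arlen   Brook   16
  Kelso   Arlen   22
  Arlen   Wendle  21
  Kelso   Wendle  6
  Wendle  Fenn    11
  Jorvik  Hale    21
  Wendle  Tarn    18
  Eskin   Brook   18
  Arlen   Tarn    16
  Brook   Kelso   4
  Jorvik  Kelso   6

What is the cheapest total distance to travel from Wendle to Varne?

32 km

Shortest distances from Wendle:
Wendle: 0
Kelso: 6  (via Wendle)
Brook: 10  (via Kelso)
Jorvik: 11  (via Wendle)
Fenn: 11  (via Wendle)
Tarn: 18  (via Wendle)
Eskin: 18  (via Jorvik)
Arlen: 21  (via Wendle)
Hale: 29  (via Brook)
Varne: 32  (via Eskin)
Shortest route: Wendle → Jorvik → Eskin → Varne = 32 km.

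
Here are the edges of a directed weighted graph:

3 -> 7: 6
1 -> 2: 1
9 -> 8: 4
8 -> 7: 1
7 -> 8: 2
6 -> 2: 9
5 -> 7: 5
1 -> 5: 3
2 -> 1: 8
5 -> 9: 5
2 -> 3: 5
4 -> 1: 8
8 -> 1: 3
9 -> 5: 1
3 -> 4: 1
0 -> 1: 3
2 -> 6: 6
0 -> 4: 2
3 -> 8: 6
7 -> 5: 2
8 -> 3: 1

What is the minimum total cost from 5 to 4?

9

Candidate routes:
5 → 9 → 8 → 3 → 4: 5+4+1+1 = 11
5 → 9 → 8 → 1 → 2 → 3 → 4: 5+4+3+1+5+1 = 19
5 → 7 → 8 → 3 → 4: 5+2+1+1 = 9
5 → 7 → 8 → 1 → 2 → 3 → 4: 5+2+3+1+5+1 = 17
The minimum is 9 via 5 → 7 → 8 → 3 → 4.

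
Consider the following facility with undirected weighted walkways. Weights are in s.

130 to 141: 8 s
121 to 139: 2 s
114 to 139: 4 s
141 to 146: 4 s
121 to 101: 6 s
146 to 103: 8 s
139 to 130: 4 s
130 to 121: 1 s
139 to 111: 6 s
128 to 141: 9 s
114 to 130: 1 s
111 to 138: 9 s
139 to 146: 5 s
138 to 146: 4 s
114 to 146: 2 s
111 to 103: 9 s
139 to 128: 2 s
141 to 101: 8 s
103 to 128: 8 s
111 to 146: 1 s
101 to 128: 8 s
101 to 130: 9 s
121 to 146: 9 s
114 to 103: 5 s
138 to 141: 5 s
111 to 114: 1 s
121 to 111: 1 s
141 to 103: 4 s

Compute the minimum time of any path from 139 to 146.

Candidate routes:
139 - 121 - 130 - 114 - 111 - 146: 2+1+1+1+1 = 6
139 - 121 - 130 - 114 - 146: 2+1+1+2 = 6
139 - 121 - 111 - 146: 2+1+1 = 4
139 - 146: 5 = 5
Cheapest is 139 - 121 - 111 - 146 at 4 s.

4 s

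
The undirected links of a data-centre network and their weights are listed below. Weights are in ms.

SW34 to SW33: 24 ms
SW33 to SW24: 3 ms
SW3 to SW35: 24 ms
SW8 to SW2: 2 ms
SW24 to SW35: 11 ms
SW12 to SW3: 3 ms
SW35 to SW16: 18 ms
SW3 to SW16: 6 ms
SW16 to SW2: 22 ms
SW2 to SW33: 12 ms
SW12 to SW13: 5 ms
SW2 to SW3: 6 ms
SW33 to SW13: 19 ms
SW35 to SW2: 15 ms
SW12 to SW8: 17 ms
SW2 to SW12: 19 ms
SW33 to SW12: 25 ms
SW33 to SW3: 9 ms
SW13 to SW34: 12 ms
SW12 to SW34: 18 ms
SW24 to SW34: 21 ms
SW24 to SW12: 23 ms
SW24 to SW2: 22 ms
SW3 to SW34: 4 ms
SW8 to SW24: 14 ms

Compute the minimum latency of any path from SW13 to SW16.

14 ms

Running Dijkstra from SW13:
SW13: 0
SW12: 5  (via SW13)
SW3: 8  (via SW12)
SW34: 12  (via SW13)
SW16: 14  (via SW3)
Shortest route: SW13 → SW12 → SW3 → SW16 = 14 ms.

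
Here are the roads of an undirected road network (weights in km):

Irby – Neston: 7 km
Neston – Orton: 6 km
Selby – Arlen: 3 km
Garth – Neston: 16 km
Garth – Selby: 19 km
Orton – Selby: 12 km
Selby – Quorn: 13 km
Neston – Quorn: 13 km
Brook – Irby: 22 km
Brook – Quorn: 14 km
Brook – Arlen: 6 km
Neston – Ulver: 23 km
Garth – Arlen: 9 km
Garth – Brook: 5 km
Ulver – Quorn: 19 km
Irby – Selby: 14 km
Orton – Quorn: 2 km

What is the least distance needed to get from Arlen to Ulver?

35 km

Running Dijkstra from Arlen:
Arlen: 0
Selby: 3  (via Arlen)
Brook: 6  (via Arlen)
Garth: 9  (via Arlen)
Orton: 15  (via Selby)
Quorn: 16  (via Selby)
Irby: 17  (via Selby)
Neston: 21  (via Orton)
Ulver: 35  (via Quorn)
Shortest route: Arlen–Selby–Quorn–Ulver = 35 km.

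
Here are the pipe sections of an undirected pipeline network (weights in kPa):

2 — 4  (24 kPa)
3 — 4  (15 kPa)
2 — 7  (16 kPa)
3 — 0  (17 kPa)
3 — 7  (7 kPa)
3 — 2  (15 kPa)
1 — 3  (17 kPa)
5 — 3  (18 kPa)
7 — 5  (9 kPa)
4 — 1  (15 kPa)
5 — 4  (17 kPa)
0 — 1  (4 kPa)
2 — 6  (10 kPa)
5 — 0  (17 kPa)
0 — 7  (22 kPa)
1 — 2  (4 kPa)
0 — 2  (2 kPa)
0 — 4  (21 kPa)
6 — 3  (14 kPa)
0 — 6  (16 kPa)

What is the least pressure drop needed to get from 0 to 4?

19 kPa

Compare a few routes:
0–4: 21 = 21
0–1–4: 4+15 = 19
Cheapest is 0–1–4 at 19 kPa.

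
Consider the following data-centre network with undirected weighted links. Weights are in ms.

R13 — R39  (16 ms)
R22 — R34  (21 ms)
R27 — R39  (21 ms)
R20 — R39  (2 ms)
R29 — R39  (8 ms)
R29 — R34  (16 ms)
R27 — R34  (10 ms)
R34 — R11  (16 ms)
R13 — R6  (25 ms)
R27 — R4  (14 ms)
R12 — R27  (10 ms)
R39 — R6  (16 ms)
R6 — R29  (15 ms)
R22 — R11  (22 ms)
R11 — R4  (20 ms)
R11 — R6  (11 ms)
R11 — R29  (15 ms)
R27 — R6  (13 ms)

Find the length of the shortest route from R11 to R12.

34 ms

Shortest distances from R11:
R11: 0
R6: 11  (via R11)
R29: 15  (via R11)
R34: 16  (via R11)
R4: 20  (via R11)
R22: 22  (via R11)
R39: 23  (via R29)
R27: 24  (via R6)
R20: 25  (via R39)
R12: 34  (via R27)
Shortest route: R11–R6–R27–R12 = 34 ms.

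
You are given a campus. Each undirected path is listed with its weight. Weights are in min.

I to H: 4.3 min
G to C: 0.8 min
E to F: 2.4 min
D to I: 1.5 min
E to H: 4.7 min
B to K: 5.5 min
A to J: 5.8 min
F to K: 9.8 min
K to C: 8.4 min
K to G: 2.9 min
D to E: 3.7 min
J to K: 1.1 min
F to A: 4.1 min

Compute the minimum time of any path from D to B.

21.4 min

Shortest distances from D:
D: 0
I: 1.5  (via D)
E: 3.7  (via D)
H: 5.8  (via I)
F: 6.1  (via E)
A: 10.2  (via F)
K: 15.9  (via F)
J: 16  (via A)
G: 18.8  (via K)
C: 19.6  (via G)
B: 21.4  (via K)
Shortest route: D–E–F–K–B = 21.4 min.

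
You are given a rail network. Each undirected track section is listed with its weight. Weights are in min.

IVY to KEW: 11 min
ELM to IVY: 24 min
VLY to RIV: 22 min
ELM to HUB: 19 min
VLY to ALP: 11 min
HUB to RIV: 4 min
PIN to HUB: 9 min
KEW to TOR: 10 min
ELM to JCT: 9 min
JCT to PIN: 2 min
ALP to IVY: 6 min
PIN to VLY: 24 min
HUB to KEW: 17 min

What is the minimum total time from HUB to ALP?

Compare a few routes:
HUB - KEW - IVY - ALP: 17+11+6 = 34
HUB - RIV - VLY - ALP: 4+22+11 = 37
Cheapest is HUB - KEW - IVY - ALP at 34 min.

34 min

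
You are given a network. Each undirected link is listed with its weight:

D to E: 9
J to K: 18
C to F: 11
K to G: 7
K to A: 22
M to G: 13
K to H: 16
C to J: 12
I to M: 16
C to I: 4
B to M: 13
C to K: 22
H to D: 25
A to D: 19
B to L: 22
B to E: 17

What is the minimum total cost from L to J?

Compare a few routes:
L–B–M–G–K–J: 22+13+13+7+18 = 73
L–B–M–I–C–J: 22+13+16+4+12 = 67
The minimum is 67 via L–B–M–I–C–J.

67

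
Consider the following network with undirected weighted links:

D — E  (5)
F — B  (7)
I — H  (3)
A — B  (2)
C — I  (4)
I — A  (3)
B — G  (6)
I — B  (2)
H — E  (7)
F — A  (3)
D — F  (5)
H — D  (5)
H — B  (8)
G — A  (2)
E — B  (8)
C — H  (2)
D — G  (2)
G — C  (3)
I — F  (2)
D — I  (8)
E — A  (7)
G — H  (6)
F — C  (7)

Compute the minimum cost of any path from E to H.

7

Shortest distances from E:
E: 0
D: 5  (via E)
A: 7  (via E)
G: 7  (via D)
H: 7  (via E)
Shortest route: E–H = 7.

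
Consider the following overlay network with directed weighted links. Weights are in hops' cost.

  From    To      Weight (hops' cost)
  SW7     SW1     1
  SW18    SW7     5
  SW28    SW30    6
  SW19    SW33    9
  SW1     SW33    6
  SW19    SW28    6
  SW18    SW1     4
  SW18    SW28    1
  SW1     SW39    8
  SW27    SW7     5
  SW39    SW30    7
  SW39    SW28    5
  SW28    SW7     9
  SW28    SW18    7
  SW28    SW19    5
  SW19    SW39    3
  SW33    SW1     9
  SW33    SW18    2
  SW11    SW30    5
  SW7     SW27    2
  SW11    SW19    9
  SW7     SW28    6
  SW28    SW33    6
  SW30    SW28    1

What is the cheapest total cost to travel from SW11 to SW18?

Settle nodes by increasing distance from SW11:
SW11: 0
SW30: 5  (via SW11)
SW28: 6  (via SW30)
SW19: 9  (via SW11)
SW33: 12  (via SW28)
SW39: 12  (via SW19)
SW18: 13  (via SW28)
Shortest route: SW11 → SW30 → SW28 → SW18 = 13 hops' cost.

13 hops' cost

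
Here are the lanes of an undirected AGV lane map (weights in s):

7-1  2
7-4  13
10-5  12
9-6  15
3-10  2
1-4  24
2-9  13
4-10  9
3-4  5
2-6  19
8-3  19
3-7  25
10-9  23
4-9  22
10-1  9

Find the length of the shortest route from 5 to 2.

48 s

Running Dijkstra from 5:
5: 0
10: 12  (via 5)
3: 14  (via 10)
4: 19  (via 3)
1: 21  (via 10)
7: 23  (via 1)
8: 33  (via 3)
9: 35  (via 10)
2: 48  (via 9)
Shortest route: 5 → 10 → 9 → 2 = 48 s.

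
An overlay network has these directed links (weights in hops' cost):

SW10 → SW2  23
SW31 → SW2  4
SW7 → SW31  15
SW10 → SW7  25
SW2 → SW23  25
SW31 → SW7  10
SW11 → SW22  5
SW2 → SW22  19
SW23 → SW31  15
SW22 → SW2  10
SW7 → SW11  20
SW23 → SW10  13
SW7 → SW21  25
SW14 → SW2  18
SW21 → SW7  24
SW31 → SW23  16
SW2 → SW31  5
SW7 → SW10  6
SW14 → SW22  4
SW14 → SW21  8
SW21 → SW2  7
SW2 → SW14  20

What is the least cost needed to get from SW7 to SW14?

39 hops' cost

Candidate routes:
SW7–SW31–SW2–SW14: 15+4+20 = 39
SW7–SW10–SW2–SW14: 6+23+20 = 49
Cheapest is SW7–SW31–SW2–SW14 at 39 hops' cost.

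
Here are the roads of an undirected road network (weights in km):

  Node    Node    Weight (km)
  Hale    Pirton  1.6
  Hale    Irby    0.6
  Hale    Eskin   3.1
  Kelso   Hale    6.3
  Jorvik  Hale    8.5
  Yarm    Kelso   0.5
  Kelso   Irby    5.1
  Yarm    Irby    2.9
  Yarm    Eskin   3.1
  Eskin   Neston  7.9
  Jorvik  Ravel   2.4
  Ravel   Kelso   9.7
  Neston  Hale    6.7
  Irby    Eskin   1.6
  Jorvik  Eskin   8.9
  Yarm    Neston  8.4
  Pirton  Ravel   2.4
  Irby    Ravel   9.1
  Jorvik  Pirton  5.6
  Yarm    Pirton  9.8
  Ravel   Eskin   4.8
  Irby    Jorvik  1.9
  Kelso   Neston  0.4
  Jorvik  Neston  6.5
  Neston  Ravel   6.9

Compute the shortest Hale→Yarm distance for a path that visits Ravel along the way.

Shortest Hale→Ravel: Hale → Pirton → Ravel = 4
Shortest Ravel→Yarm: Ravel → Jorvik → Irby → Yarm = 7.2
Total via Ravel: 4 + 7.2 = 11.2 km.

11.2 km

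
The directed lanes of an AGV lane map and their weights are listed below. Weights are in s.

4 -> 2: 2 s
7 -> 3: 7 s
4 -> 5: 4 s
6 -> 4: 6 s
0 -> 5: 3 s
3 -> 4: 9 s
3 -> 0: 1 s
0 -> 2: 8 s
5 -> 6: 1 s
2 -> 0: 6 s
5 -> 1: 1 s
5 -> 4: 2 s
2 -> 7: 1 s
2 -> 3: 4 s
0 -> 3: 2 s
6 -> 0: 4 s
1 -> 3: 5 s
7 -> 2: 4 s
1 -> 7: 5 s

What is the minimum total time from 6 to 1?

Running Dijkstra from 6:
6: 0
0: 4  (via 6)
3: 6  (via 0)
4: 6  (via 6)
5: 7  (via 0)
1: 8  (via 5)
Shortest route: 6 → 0 → 5 → 1 = 8 s.

8 s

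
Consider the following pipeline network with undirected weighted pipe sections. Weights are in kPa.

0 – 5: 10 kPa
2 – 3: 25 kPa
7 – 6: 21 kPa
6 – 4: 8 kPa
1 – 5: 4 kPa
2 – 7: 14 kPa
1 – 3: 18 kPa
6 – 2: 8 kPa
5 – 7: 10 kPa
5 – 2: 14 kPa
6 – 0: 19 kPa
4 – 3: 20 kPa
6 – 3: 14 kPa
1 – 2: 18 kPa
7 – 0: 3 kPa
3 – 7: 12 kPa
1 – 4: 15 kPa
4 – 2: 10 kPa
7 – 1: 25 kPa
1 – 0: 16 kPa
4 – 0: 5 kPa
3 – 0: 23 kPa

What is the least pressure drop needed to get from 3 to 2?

22 kPa

Compare a few routes:
3–2: 25 = 25
3–4–2: 20+10 = 30
3–7–2: 12+14 = 26
3–6–2: 14+8 = 22
Cheapest is 3–6–2 at 22 kPa.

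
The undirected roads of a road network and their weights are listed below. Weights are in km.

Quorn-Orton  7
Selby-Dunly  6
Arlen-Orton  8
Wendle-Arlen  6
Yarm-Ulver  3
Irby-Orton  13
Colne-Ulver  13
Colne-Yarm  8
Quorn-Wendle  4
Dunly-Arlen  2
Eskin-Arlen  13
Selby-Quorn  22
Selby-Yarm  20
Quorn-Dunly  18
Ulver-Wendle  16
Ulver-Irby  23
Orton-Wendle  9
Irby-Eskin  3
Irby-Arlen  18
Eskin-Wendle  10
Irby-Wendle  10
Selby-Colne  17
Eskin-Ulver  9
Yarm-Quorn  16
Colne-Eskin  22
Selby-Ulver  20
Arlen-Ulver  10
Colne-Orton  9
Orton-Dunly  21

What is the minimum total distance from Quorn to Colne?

16 km

Shortest distances from Quorn:
Quorn: 0
Wendle: 4  (via Quorn)
Orton: 7  (via Quorn)
Arlen: 10  (via Wendle)
Dunly: 12  (via Arlen)
Eskin: 14  (via Wendle)
Irby: 14  (via Wendle)
Yarm: 16  (via Quorn)
Colne: 16  (via Orton)
Shortest route: Quorn → Orton → Colne = 16 km.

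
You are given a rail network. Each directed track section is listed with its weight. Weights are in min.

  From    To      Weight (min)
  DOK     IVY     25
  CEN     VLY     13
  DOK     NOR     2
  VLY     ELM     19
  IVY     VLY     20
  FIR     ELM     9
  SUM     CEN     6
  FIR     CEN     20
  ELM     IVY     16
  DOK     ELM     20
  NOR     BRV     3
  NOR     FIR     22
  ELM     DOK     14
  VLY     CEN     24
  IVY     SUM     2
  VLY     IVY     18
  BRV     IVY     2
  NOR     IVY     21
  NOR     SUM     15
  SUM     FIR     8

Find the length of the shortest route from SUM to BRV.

36 min

Shortest distances from SUM:
SUM: 0
CEN: 6  (via SUM)
FIR: 8  (via SUM)
ELM: 17  (via FIR)
VLY: 19  (via CEN)
DOK: 31  (via ELM)
IVY: 33  (via ELM)
NOR: 33  (via DOK)
BRV: 36  (via NOR)
Shortest route: SUM → FIR → ELM → DOK → NOR → BRV = 36 min.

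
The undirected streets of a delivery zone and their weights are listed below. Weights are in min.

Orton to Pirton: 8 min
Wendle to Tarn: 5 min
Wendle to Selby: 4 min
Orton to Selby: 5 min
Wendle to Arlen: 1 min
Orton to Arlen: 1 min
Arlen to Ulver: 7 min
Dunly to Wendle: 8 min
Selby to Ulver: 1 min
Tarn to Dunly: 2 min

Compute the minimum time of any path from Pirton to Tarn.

Shortest distances from Pirton:
Pirton: 0
Orton: 8  (via Pirton)
Arlen: 9  (via Orton)
Wendle: 10  (via Arlen)
Selby: 13  (via Orton)
Ulver: 14  (via Selby)
Tarn: 15  (via Wendle)
Shortest route: Pirton–Orton–Arlen–Wendle–Tarn = 15 min.

15 min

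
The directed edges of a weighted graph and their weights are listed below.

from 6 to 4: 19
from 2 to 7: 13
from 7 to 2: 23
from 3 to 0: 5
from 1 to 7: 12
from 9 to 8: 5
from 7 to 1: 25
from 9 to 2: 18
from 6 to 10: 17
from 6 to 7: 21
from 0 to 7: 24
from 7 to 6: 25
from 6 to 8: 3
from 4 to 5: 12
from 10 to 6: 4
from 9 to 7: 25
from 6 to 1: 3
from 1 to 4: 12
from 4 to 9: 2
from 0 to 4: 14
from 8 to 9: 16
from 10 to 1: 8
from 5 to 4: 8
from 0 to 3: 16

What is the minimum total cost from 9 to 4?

62

Compare a few routes:
9–7–6–1–4: 25+25+3+12 = 65
9–7–1–4: 25+25+12 = 62
9–2–7–1–4: 18+13+25+12 = 68
The minimum is 62 via 9–7–1–4.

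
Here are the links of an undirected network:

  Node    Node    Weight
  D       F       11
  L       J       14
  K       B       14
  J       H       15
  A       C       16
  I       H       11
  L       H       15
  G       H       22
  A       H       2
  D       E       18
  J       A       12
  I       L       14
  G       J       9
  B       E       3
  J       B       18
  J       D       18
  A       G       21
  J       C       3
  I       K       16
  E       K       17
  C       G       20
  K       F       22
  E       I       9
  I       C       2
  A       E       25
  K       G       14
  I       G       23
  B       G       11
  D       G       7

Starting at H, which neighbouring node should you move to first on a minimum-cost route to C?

I

Compare a few routes:
H–I–C: 11+2 = 13
H–A–J–C: 2+12+3 = 17
H–A–C: 2+16 = 18
H–J–C: 15+3 = 18
The minimum is 13 via H–I–C.
So from H the first move is to I.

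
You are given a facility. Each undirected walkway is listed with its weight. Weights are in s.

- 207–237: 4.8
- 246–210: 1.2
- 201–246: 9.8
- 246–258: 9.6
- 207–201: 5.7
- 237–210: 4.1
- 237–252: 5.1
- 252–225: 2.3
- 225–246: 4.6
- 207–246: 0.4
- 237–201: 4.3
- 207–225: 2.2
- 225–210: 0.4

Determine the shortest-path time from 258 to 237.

Shortest distances from 258:
258: 0
246: 9.6  (via 258)
207: 10  (via 246)
210: 10.8  (via 246)
225: 11.2  (via 210)
252: 13.5  (via 225)
237: 14.8  (via 207)
Shortest route: 258 → 246 → 207 → 237 = 14.8 s.

14.8 s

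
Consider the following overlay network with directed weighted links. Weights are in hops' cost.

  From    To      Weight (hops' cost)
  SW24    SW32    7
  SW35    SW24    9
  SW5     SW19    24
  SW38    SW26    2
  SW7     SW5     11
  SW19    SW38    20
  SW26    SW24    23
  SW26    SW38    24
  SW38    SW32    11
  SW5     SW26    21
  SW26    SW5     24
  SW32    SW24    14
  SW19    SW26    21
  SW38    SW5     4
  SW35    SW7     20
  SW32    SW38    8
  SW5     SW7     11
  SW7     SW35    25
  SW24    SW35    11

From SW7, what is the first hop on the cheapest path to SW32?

Enumerating some paths:
SW7 → SW5 → SW26 → SW24 → SW32: 11+21+23+7 = 62
SW7 → SW35 → SW24 → SW32: 25+9+7 = 41
SW7 → SW5 → SW26 → SW38 → SW32: 11+21+24+11 = 67
SW7 → SW5 → SW19 → SW38 → SW32: 11+24+20+11 = 66
The minimum is 41 hops' cost via SW7 → SW35 → SW24 → SW32.
So from SW7 the first move is to SW35.

SW35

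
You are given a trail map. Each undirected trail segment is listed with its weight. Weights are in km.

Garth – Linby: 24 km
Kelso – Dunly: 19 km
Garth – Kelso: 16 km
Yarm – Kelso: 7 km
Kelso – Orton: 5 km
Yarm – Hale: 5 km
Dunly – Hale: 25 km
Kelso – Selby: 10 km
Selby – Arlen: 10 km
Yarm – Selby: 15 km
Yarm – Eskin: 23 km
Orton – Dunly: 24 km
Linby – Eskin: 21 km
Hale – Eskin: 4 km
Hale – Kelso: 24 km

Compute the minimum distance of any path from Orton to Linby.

42 km

Enumerating some paths:
Orton → Kelso → Yarm → Hale → Eskin → Linby: 5+7+5+4+21 = 42
Orton → Kelso → Garth → Linby: 5+16+24 = 45
Cheapest is Orton → Kelso → Yarm → Hale → Eskin → Linby at 42 km.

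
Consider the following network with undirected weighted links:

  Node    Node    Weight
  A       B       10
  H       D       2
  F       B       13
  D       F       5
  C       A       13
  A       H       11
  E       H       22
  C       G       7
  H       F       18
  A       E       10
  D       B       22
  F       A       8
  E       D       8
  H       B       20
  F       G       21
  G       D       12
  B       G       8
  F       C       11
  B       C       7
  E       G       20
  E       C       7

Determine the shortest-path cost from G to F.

Candidate routes:
G → F: 21 = 21
G → D → F: 12+5 = 17
G → C → F: 7+11 = 18
Cheapest is G → D → F at 17.

17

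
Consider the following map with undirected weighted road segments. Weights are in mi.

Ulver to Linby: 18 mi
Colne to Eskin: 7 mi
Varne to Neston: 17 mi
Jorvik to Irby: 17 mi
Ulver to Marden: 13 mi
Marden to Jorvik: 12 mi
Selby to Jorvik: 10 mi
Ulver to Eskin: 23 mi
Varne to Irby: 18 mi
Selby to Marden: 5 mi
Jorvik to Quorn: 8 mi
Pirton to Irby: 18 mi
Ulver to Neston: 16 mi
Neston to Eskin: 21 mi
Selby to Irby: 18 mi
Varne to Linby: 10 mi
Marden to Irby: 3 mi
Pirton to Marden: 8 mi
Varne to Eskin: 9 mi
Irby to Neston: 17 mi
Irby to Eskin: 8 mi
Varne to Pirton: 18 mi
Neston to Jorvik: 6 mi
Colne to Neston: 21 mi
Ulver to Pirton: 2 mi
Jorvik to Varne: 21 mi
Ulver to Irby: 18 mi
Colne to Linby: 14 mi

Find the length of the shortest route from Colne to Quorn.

35 mi

Enumerating some paths:
Colne–Eskin–Irby–Marden–Jorvik–Quorn: 7+8+3+12+8 = 38
Colne–Neston–Jorvik–Quorn: 21+6+8 = 35
The minimum is 35 mi via Colne–Neston–Jorvik–Quorn.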